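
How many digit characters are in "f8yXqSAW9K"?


Input string: 'f8yXqSAW9K'
Operation: count digit characters (0-9)
Scan: 'f', '8'(digit), 'y', 'X', 'q', 'S', 'A', 'W', '9'(digit), 'K'
Digits found: 2
Result: 2


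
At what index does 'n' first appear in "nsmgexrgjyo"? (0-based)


Input string: 'nsmgexrgjyo'
Target: 'n'
Scanning left to right: s[0]='n'
First match at index: 0


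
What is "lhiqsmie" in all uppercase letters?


Input string: 'lhiqsmie'
Operation: convert each letter to uppercase
Mapping: 'l'->'L', 'h'->'H', 'i'->'I', 'q'->'Q', 's'->'S', 'm'->'M', 'i'->'I', 'e'->'E'
Result: LHIQSMIE


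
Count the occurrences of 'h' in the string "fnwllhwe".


Input string: 'fnwllhwe'
Target character: 'h'
Scan each position: s[5]='h'
Matches found at indices: 5
Total: 1


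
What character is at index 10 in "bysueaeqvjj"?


Input string: 'bysueaeqvjj'
Operation: get character at index 10
Index mapping: s[0]='b', s[1]='y', s[2]='s', s[3]='u', s[4]='e', s[5]='a', s[6]='e', s[7]='q', s[8]='v', s[9]='j', s[10]='j'
Result: 'j'


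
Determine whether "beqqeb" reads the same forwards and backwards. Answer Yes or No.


Input string: 'beqqeb'
Reversed: 'beqqeb'
Compare pairs: s[0]='b' vs s[5]='b' (match), s[1]='e' vs s[4]='e' (match), s[2]='q' vs s[3]='q' (match)
Palindrome: Yes


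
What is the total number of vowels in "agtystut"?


Input string: 'agtystut'
Operation: count vowels (a, e, i, o, u)
Scan: s[0]='a' (vowel), s[1]='g', s[2]='t', s[3]='y', s[4]='s', s[5]='t', s[6]='u' (vowel), s[7]='t'
Vowels found: 2
Result: 2


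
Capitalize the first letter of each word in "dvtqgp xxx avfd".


Input string: 'dvtqgp xxx avfd'
Operation: capitalize first letter of each word
Word transformations: 'dvtqgp'->'Dvtqgp', 'xxx'->'Xxx', 'avfd'->'Avfd'
Result: Dvtqgp Xxx Avfd


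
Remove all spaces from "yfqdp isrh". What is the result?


Input string: 'yfqdp isrh'
Operation: remove all spaces
Words: 'yfqdp', 'isrh'
Join without spaces: yfqdpisrh


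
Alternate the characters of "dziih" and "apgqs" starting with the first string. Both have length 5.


String 1: 'dziih'
String 2: 'apgqs'
Operation: alternate characters
Pairs: 'd'+'a', 'z'+'p', 'i'+'g', 'i'+'q', 'h'+'s'
Result: dazpigiqhs


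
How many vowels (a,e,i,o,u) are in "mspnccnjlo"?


Input string: 'mspnccnjlo'
Operation: count vowels (a, e, i, o, u)
Scan: s[0]='m', s[1]='s', s[2]='p', s[3]='n', s[4]='c', s[5]='c', s[6]='n', s[7]='j', s[8]='l', s[9]='o' (vowel)
Vowels found: 1
Result: 1


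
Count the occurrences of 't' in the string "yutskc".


Input string: 'yutskc'
Target character: 't'
Scan each position: s[2]='t'
Matches found at indices: 2
Total: 1


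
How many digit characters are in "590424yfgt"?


Input string: '590424yfgt'
Operation: count digit characters (0-9)
Scan: '5'(digit), '9'(digit), '0'(digit), '4'(digit), '2'(digit), '4'(digit), 'y', 'f', 'g', 't'
Digits found: 6
Result: 6


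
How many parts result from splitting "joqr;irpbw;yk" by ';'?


Input string: 'joqr;irpbw;yk'
Delimiter: ';'
Split result: 'joqr', 'irpbw', 'yk'
Number of parts: 3


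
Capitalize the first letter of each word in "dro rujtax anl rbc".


Input string: 'dro rujtax anl rbc'
Operation: capitalize first letter of each word
Word transformations: 'dro'->'Dro', 'rujtax'->'Rujtax', 'anl'->'Anl', 'rbc'->'Rbc'
Result: Dro Rujtax Anl Rbc


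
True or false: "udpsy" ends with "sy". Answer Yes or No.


Input string: 'udpsy'
Suffix to check: 'sy'
Last 2 characters of input: 'sy'
Match: True
Result: Yes


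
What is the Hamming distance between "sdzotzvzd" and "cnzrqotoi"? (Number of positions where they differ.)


String 1: 'sdzotzvzd'
String 2: 'cnzrqotoi'
Compare each position: pos 0: 's'!='c', pos 1: 'd'!='n', pos 2: 'z'=='z', pos 3: 'o'!='r', pos 4: 't'!='q', pos 5: 'z'!='o', pos 6: 'v'!='t', pos 7: 'z'!='o', pos 8: 'd'!='i'
Differing positions: 8
Hamming distance: 8


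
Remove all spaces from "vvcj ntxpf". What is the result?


Input string: 'vvcj ntxpf'
Operation: remove all spaces
Words: 'vvcj', 'ntxpf'
Join without spaces: vvcjntxpf


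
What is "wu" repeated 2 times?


Input string: 'wu'
Operation: repeat 2 times
Concatenation: 'wu' + 'wu'
Result: wuwu


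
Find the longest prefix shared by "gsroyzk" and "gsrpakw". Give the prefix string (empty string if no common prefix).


String 1: 'gsroyzk'
String 2: 'gsrpakw'
Compare position by position:
pos 0: 'g' vs 'g' match
pos 1: 's' vs 's' match
pos 2: 'r' vs 'r' match
pos 3: 'o' vs 'p' differ -> stop
Longest common prefix: "gsr" (length 3)


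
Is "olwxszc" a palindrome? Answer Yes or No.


Input string: 'olwxszc'
Reversed: 'czsxwlo'
Compare pairs: s[0]='o' vs s[6]='c' (mismatch), s[1]='l' vs s[5]='z' (mismatch), s[2]='w' vs s[4]='s' (mismatch)
Palindrome: No


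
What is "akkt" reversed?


Input string: 'akkt'
Operation: reverse character order
Original order: 'a' -> 'k' -> 'k' -> 't'
Reversed order: 't' -> 'k' -> 'k' -> 'a'
Result: tkka


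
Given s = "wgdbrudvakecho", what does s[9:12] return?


Input string: 'wgdbrudvakecho'
Operation: slice [9:12]
Extract characters: s[9]='k', s[10]='e', s[11]='c'
Result: kec


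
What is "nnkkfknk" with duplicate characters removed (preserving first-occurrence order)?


Input: 'nnkkfknk'
Operation: keep first occurrence of each character
Scan: s[0]='n' new -> keep; s[1]='n' seen -> skip; s[2]='k' new -> keep; s[3]='k' seen -> skip; s[4]='f' new -> keep; s[5]='k' seen -> skip; s[6]='n' seen -> skip; s[7]='k' seen -> skip
Result: nkf


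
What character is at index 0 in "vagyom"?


Input string: 'vagyom'
Operation: get character at index 0
Index mapping: s[0]='v'
Result: 'v'


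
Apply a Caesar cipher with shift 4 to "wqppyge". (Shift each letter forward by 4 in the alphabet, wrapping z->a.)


Input: 'wqppyge', shift = 4
Operation: for each letter, (position + 4) mod 26
Mapping: 'w'(22+4=26, 26 mod 26=0)->'a', 'q'(16+4=20)->'u', 'p'(15+4=19)->'t', 'p'(15+4=19)->'t', 'y'(24+4=28, 28 mod 26=2)->'c', 'g'(6+4=10)->'k', 'e'(4+4=8)->'i'
Result: auttcki


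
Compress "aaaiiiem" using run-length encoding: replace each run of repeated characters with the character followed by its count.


Input: 'aaaiiiem'
Operation: identify consecutive runs
Runs: 'aaa' -> a3, 'iii' -> i3, 'e' -> e1, 'm' -> m1
Encoded: a3i3e1m1


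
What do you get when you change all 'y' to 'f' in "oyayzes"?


Input string: 'oyayzes'
Operation: replace 'y' with 'f'
Positions of 'y': 1, 3
After replacement: ofafzes


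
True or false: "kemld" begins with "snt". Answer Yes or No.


Input string: 'kemld'
Prefix to check: 'snt'
First 3 characters of input: 'kem'
Match: False
Result: No


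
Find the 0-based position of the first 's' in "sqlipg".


Input string: 'sqlipg'
Target: 's'
Scanning left to right: s[0]='s'
First match at index: 0


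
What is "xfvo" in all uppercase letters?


Input string: 'xfvo'
Operation: convert each letter to uppercase
Mapping: 'x'->'X', 'f'->'F', 'v'->'V', 'o'->'O'
Result: XFVO


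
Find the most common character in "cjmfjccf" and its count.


Input: 'cjmfjccf'
Operation: tally each character
Counts: 'c':3, 'f':2, 'j':2, 'm':1
Maximum: 'c' appears 3 times


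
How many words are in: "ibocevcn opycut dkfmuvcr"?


Input string: 'ibocevcn opycut dkfmuvcr'
Operation: split by spaces
Words found: 'ibocevcn', 'opycut', 'dkfmuvcr'
Word count: 3


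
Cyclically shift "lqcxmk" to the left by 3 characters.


Input: 'lqcxmk', shift = 3
Operation: split at index 3 and swap parts
Front part s[0:3] = 'lqc'
Back part s[3:] = 'xmk'
Rotated = back + front = 'xmk' + 'lqc'
Result: xmklqc


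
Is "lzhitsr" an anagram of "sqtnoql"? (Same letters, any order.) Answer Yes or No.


String 1: 'sqtnoql' -> sorted: 'lnoqqst'
String 2: 'lzhitsr' -> sorted: 'hilrstz'
Compare sorted forms: 'lnoqqst' != 'hilrstz'
Anagram: No


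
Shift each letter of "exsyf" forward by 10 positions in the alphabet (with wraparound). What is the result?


Input: 'exsyf', shift = 10
Operation: for each letter, (position + 10) mod 26
Mapping: 'e'(4+10=14)->'o', 'x'(23+10=33, 33 mod 26=7)->'h', 's'(18+10=28, 28 mod 26=2)->'c', 'y'(24+10=34, 34 mod 26=8)->'i', 'f'(5+10=15)->'p'
Result: ohcip


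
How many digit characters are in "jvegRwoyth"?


Input string: 'jvegRwoyth'
Operation: count digit characters (0-9)
Scan: 'j', 'v', 'e', 'g', 'R', 'w', 'o', 'y', 't', 'h'
Digits found: 0
Result: 0


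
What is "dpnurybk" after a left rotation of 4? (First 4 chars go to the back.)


Input: 'dpnurybk', shift = 4
Operation: split at index 4 and swap parts
Front part s[0:4] = 'dpnu'
Back part s[4:] = 'rybk'
Rotated = back + front = 'rybk' + 'dpnu'
Result: rybkdpnu


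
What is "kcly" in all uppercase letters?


Input string: 'kcly'
Operation: convert each letter to uppercase
Mapping: 'k'->'K', 'c'->'C', 'l'->'L', 'y'->'Y'
Result: KCLY


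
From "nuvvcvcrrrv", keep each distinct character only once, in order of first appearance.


Input: 'nuvvcvcrrrv'
Operation: keep first occurrence of each character
Scan: s[0]='n' new -> keep; s[1]='u' new -> keep; s[2]='v' new -> keep; s[3]='v' seen -> skip; s[4]='c' new -> keep; s[5]='v' seen -> skip; s[6]='c' seen -> skip; s[7]='r' new -> keep; s[8]='r' seen -> skip; s[9]='r' seen -> skip; s[10]='v' seen -> skip
Result: nuvcr


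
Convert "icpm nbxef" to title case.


Input string: 'icpm nbxef'
Operation: capitalize first letter of each word
Word transformations: 'icpm'->'Icpm', 'nbxef'->'Nbxef'
Result: Icpm Nbxef


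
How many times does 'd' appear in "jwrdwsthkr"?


Input string: 'jwrdwsthkr'
Target character: 'd'
Scan each position: s[3]='d'
Matches found at indices: 3
Total: 1


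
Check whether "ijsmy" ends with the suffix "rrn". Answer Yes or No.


Input string: 'ijsmy'
Suffix to check: 'rrn'
Last 3 characters of input: 'smy'
Match: False
Result: No


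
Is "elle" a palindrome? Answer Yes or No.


Input string: 'elle'
Reversed: 'elle'
Compare pairs: s[0]='e' vs s[3]='e' (match), s[1]='l' vs s[2]='l' (match)
Palindrome: Yes


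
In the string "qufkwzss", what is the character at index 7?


Input string: 'qufkwzss'
Operation: get character at index 7
Index mapping: s[0]='q', s[1]='u', s[2]='f', s[3]='k', s[4]='w', s[5]='z', s[6]='s', s[7]='s'
Result: 's'


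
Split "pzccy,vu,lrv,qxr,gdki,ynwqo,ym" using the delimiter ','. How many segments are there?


Input string: 'pzccy,vu,lrv,qxr,gdki,ynwqo,ym'
Delimiter: ','
Split result: 'pzccy', 'vu', 'lrv', 'qxr', 'gdki', 'ynwqo', 'ym'
Number of parts: 7


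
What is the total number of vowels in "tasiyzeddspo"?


Input string: 'tasiyzeddspo'
Operation: count vowels (a, e, i, o, u)
Scan: s[0]='t', s[1]='a' (vowel), s[2]='s', s[3]='i' (vowel), s[4]='y', s[5]='z', s[6]='e' (vowel), s[7]='d', s[8]='d', s[9]='s', s[10]='p', s[11]='o' (vowel)
Vowels found: 4
Result: 4


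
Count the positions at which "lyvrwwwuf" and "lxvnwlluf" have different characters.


String 1: 'lyvrwwwuf'
String 2: 'lxvnwlluf'
Compare each position: pos 0: 'l'=='l', pos 1: 'y'!='x', pos 2: 'v'=='v', pos 3: 'r'!='n', pos 4: 'w'=='w', pos 5: 'w'!='l', pos 6: 'w'!='l', pos 7: 'u'=='u', pos 8: 'f'=='f'
Differing positions: 4
Hamming distance: 4


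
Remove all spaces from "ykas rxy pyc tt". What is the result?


Input string: 'ykas rxy pyc tt'
Operation: remove all spaces
Words: 'ykas', 'rxy', 'pyc', 'tt'
Join without spaces: ykasrxypyctt


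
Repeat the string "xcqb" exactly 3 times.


Input string: 'xcqb'
Operation: repeat 3 times
Concatenation: 'xcqb' + 'xcqb' + 'xcqb'
Result: xcqbxcqbxcqb


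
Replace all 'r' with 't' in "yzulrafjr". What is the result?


Input string: 'yzulrafjr'
Operation: replace 'r' with 't'
Positions of 'r': 4, 8
After replacement: yzultafjt


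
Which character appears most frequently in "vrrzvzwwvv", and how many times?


Input: 'vrrzvzwwvv'
Operation: tally each character
Counts: 'r':2, 'v':4, 'w':2, 'z':2
Maximum: 'v' appears 4 times


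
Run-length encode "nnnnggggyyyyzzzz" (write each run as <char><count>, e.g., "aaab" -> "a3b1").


Input: 'nnnnggggyyyyzzzz'
Operation: identify consecutive runs
Runs: 'nnnn' -> n4, 'gggg' -> g4, 'yyyy' -> y4, 'zzzz' -> z4
Encoded: n4g4y4z4


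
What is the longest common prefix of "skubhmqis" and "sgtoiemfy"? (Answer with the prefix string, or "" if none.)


String 1: 'skubhmqis'
String 2: 'sgtoiemfy'
Compare position by position:
pos 0: 's' vs 's' match
pos 1: 'k' vs 'g' differ -> stop
Longest common prefix: "s" (length 1)


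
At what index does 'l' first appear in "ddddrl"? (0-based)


Input string: 'ddddrl'
Target: 'l'
Scanning left to right: s[0]='d', s[1]='d', s[2]='d', s[3]='d', s[4]='r', s[5]='l'
First match at index: 5


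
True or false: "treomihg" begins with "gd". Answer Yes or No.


Input string: 'treomihg'
Prefix to check: 'gd'
First 2 characters of input: 'tr'
Match: False
Result: No


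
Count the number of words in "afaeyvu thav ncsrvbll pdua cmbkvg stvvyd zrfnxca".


Input string: 'afaeyvu thav ncsrvbll pdua cmbkvg stvvyd zrfnxca'
Operation: split by spaces
Words found: 'afaeyvu', 'thav', 'ncsrvbll', 'pdua', 'cmbkvg', 'stvvyd', 'zrfnxca'
Word count: 7


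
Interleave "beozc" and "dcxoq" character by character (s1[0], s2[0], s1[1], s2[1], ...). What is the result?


String 1: 'beozc'
String 2: 'dcxoq'
Operation: alternate characters
Pairs: 'b'+'d', 'e'+'c', 'o'+'x', 'z'+'o', 'c'+'q'
Result: bdecoxzocq


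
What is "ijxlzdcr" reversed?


Input string: 'ijxlzdcr'
Operation: reverse character order
Original order: 'i' -> 'j' -> 'x' -> 'l' -> 'z' -> 'd' -> 'c' -> 'r'
Reversed order: 'r' -> 'c' -> 'd' -> 'z' -> 'l' -> 'x' -> 'j' -> 'i'
Result: rcdzlxji


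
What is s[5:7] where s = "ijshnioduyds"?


Input string: 'ijshnioduyds'
Operation: slice [5:7]
Extract characters: s[5]='i', s[6]='o'
Result: io


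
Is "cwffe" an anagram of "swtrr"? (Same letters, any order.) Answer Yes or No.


String 1: 'swtrr' -> sorted: 'rrstw'
String 2: 'cwffe' -> sorted: 'ceffw'
Compare sorted forms: 'rrstw' != 'ceffw'
Anagram: No


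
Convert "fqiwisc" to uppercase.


Input string: 'fqiwisc'
Operation: convert each letter to uppercase
Mapping: 'f'->'F', 'q'->'Q', 'i'->'I', 'w'->'W', 'i'->'I', 's'->'S', 'c'->'C'
Result: FQIWISC


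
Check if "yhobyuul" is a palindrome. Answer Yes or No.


Input string: 'yhobyuul'
Reversed: 'luuybohy'
Compare pairs: s[0]='y' vs s[7]='l' (mismatch), s[1]='h' vs s[6]='u' (mismatch), s[2]='o' vs s[5]='u' (mismatch), s[3]='b' vs s[4]='y' (mismatch)
Palindrome: No


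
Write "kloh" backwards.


Input string: 'kloh'
Operation: reverse character order
Original order: 'k' -> 'l' -> 'o' -> 'h'
Reversed order: 'h' -> 'o' -> 'l' -> 'k'
Result: holk


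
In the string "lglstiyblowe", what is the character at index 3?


Input string: 'lglstiyblowe'
Operation: get character at index 3
Index mapping: s[0]='l', s[1]='g', s[2]='l', s[3]='s'
Result: 's'


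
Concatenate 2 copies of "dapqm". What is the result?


Input string: 'dapqm'
Operation: repeat 2 times
Concatenation: 'dapqm' + 'dapqm'
Result: dapqmdapqm


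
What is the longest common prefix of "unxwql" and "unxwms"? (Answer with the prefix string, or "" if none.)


String 1: 'unxwql'
String 2: 'unxwms'
Compare position by position:
pos 0: 'u' vs 'u' match
pos 1: 'n' vs 'n' match
pos 2: 'x' vs 'x' match
pos 3: 'w' vs 'w' match
pos 4: 'q' vs 'm' differ -> stop
Longest common prefix: "unxw" (length 4)


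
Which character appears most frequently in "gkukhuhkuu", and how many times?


Input: 'gkukhuhkuu'
Operation: tally each character
Counts: 'g':1, 'h':2, 'k':3, 'u':4
Maximum: 'u' appears 4 times


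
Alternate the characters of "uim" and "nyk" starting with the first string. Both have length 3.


String 1: 'uim'
String 2: 'nyk'
Operation: alternate characters
Pairs: 'u'+'n', 'i'+'y', 'm'+'k'
Result: uniymk


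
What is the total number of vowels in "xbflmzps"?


Input string: 'xbflmzps'
Operation: count vowels (a, e, i, o, u)
Scan: s[0]='x', s[1]='b', s[2]='f', s[3]='l', s[4]='m', s[5]='z', s[6]='p', s[7]='s'
Vowels found: 0
Result: 0


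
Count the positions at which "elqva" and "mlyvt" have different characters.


String 1: 'elqva'
String 2: 'mlyvt'
Compare each position: pos 0: 'e'!='m', pos 1: 'l'=='l', pos 2: 'q'!='y', pos 3: 'v'=='v', pos 4: 'a'!='t'
Differing positions: 3
Hamming distance: 3


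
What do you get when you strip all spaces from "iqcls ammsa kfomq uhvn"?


Input string: 'iqcls ammsa kfomq uhvn'
Operation: remove all spaces
Words: 'iqcls', 'ammsa', 'kfomq', 'uhvn'
Join without spaces: iqclsammsakfomquhvn


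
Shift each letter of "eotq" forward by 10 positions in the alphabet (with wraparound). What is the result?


Input: 'eotq', shift = 10
Operation: for each letter, (position + 10) mod 26
Mapping: 'e'(4+10=14)->'o', 'o'(14+10=24)->'y', 't'(19+10=29, 29 mod 26=3)->'d', 'q'(16+10=26, 26 mod 26=0)->'a'
Result: oyda


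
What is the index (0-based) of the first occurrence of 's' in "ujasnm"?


Input string: 'ujasnm'
Target: 's'
Scanning left to right: s[0]='u', s[1]='j', s[2]='a', s[3]='s'
First match at index: 3


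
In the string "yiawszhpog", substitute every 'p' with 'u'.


Input string: 'yiawszhpog'
Operation: replace 'p' with 'u'
Positions of 'p': 7
After replacement: yiawszhuog


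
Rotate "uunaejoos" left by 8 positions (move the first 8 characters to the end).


Input: 'uunaejoos', shift = 8
Operation: split at index 8 and swap parts
Front part s[0:8] = 'uunaejoo'
Back part s[8:] = 's'
Rotated = back + front = 's' + 'uunaejoo'
Result: suunaejoo


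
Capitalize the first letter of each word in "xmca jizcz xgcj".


Input string: 'xmca jizcz xgcj'
Operation: capitalize first letter of each word
Word transformations: 'xmca'->'Xmca', 'jizcz'->'Jizcz', 'xgcj'->'Xgcj'
Result: Xmca Jizcz Xgcj


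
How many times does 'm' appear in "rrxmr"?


Input string: 'rrxmr'
Target character: 'm'
Scan each position: s[3]='m'
Matches found at indices: 3
Total: 1


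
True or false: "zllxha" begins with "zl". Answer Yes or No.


Input string: 'zllxha'
Prefix to check: 'zl'
First 2 characters of input: 'zl'
Match: True
Result: Yes


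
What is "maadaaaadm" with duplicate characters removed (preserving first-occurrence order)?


Input: 'maadaaaadm'
Operation: keep first occurrence of each character
Scan: s[0]='m' new -> keep; s[1]='a' new -> keep; s[2]='a' seen -> skip; s[3]='d' new -> keep; s[4]='a' seen -> skip; s[5]='a' seen -> skip; s[6]='a' seen -> skip; s[7]='a' seen -> skip; s[8]='d' seen -> skip; s[9]='m' seen -> skip
Result: mad


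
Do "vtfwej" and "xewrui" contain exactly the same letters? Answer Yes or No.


String 1: 'vtfwej' -> sorted: 'efjtvw'
String 2: 'xewrui' -> sorted: 'eiruwx'
Compare sorted forms: 'efjtvw' != 'eiruwx'
Anagram: No


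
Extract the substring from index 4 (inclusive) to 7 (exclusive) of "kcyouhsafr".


Input string: 'kcyouhsafr'
Operation: slice [4:7]
Extract characters: s[4]='u', s[5]='h', s[6]='s'
Result: uhs


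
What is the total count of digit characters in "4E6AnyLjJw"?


Input string: '4E6AnyLjJw'
Operation: count digit characters (0-9)
Scan: '4'(digit), 'E', '6'(digit), 'A', 'n', 'y', 'L', 'j', 'J', 'w'
Digits found: 2
Result: 2


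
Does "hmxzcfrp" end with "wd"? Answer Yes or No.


Input string: 'hmxzcfrp'
Suffix to check: 'wd'
Last 2 characters of input: 'rp'
Match: False
Result: No


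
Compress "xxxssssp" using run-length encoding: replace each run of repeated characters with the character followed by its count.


Input: 'xxxssssp'
Operation: identify consecutive runs
Runs: 'xxx' -> x3, 'ssss' -> s4, 'p' -> p1
Encoded: x3s4p1


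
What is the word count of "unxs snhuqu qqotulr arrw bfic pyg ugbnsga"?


Input string: 'unxs snhuqu qqotulr arrw bfic pyg ugbnsga'
Operation: split by spaces
Words found: 'unxs', 'snhuqu', 'qqotulr', 'arrw', 'bfic', 'pyg', 'ugbnsga'
Word count: 7


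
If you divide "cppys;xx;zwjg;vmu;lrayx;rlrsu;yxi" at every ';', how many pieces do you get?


Input string: 'cppys;xx;zwjg;vmu;lrayx;rlrsu;yxi'
Delimiter: ';'
Split result: 'cppys', 'xx', 'zwjg', 'vmu', 'lrayx', 'rlrsu', 'yxi'
Number of parts: 7


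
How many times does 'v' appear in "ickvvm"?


Input string: 'ickvvm'
Target character: 'v'
Scan each position: s[3]='v', s[4]='v'
Matches found at indices: 3, 4
Total: 2


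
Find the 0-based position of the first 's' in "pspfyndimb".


Input string: 'pspfyndimb'
Target: 's'
Scanning left to right: s[0]='p', s[1]='s'
First match at index: 1


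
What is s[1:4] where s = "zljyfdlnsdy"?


Input string: 'zljyfdlnsdy'
Operation: slice [1:4]
Extract characters: s[1]='l', s[2]='j', s[3]='y'
Result: ljy


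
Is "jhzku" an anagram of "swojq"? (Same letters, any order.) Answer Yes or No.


String 1: 'swojq' -> sorted: 'joqsw'
String 2: 'jhzku' -> sorted: 'hjkuz'
Compare sorted forms: 'joqsw' != 'hjkuz'
Anagram: No


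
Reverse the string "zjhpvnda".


Input string: 'zjhpvnda'
Operation: reverse character order
Original order: 'z' -> 'j' -> 'h' -> 'p' -> 'v' -> 'n' -> 'd' -> 'a'
Reversed order: 'a' -> 'd' -> 'n' -> 'v' -> 'p' -> 'h' -> 'j' -> 'z'
Result: adnvphjz


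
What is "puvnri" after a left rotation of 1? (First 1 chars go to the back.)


Input: 'puvnri', shift = 1
Operation: split at index 1 and swap parts
Front part s[0:1] = 'p'
Back part s[1:] = 'uvnri'
Rotated = back + front = 'uvnri' + 'p'
Result: uvnrip


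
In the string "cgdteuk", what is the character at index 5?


Input string: 'cgdteuk'
Operation: get character at index 5
Index mapping: s[0]='c', s[1]='g', s[2]='d', s[3]='t', s[4]='e', s[5]='u'
Result: 'u'


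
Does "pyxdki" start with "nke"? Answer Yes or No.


Input string: 'pyxdki'
Prefix to check: 'nke'
First 3 characters of input: 'pyx'
Match: False
Result: No


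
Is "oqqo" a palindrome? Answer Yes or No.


Input string: 'oqqo'
Reversed: 'oqqo'
Compare pairs: s[0]='o' vs s[3]='o' (match), s[1]='q' vs s[2]='q' (match)
Palindrome: Yes


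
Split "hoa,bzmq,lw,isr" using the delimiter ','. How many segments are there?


Input string: 'hoa,bzmq,lw,isr'
Delimiter: ','
Split result: 'hoa', 'bzmq', 'lw', 'isr'
Number of parts: 4


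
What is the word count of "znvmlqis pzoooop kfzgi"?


Input string: 'znvmlqis pzoooop kfzgi'
Operation: split by spaces
Words found: 'znvmlqis', 'pzoooop', 'kfzgi'
Word count: 3


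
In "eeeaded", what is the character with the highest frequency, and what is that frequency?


Input: 'eeeaded'
Operation: tally each character
Counts: 'a':1, 'd':2, 'e':4
Maximum: 'e' appears 4 times


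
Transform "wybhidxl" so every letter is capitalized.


Input string: 'wybhidxl'
Operation: convert each letter to uppercase
Mapping: 'w'->'W', 'y'->'Y', 'b'->'B', 'h'->'H', 'i'->'I', 'd'->'D', 'x'->'X', 'l'->'L'
Result: WYBHIDXL


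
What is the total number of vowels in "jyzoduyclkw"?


Input string: 'jyzoduyclkw'
Operation: count vowels (a, e, i, o, u)
Scan: s[0]='j', s[1]='y', s[2]='z', s[3]='o' (vowel), s[4]='d', s[5]='u' (vowel), s[6]='y', s[7]='c', s[8]='l', s[9]='k', s[10]='w'
Vowels found: 2
Result: 2


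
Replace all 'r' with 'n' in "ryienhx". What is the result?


Input string: 'ryienhx'
Operation: replace 'r' with 'n'
Positions of 'r': 0
After replacement: nyienhx


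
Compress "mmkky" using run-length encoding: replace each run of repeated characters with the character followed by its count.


Input: 'mmkky'
Operation: identify consecutive runs
Runs: 'mm' -> m2, 'kk' -> k2, 'y' -> y1
Encoded: m2k2y1


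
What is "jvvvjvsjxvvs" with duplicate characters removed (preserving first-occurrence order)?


Input: 'jvvvjvsjxvvs'
Operation: keep first occurrence of each character
Scan: s[0]='j' new -> keep; s[1]='v' new -> keep; s[2]='v' seen -> skip; s[3]='v' seen -> skip; s[4]='j' seen -> skip; s[5]='v' seen -> skip; s[6]='s' new -> keep; s[7]='j' seen -> skip; s[8]='x' new -> keep; s[9]='v' seen -> skip; s[10]='v' seen -> skip; s[11]='s' seen -> skip
Result: jvsx


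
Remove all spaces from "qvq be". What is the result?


Input string: 'qvq be'
Operation: remove all spaces
Words: 'qvq', 'be'
Join without spaces: qvqbe


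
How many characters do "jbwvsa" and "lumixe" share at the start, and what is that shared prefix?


String 1: 'jbwvsa'
String 2: 'lumixe'
Compare position by position:
pos 0: 'j' vs 'l' differ -> stop
Longest common prefix: "" (length 0)


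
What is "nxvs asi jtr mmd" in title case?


Input string: 'nxvs asi jtr mmd'
Operation: capitalize first letter of each word
Word transformations: 'nxvs'->'Nxvs', 'asi'->'Asi', 'jtr'->'Jtr', 'mmd'->'Mmd'
Result: Nxvs Asi Jtr Mmd


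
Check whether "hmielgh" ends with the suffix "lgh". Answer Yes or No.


Input string: 'hmielgh'
Suffix to check: 'lgh'
Last 3 characters of input: 'lgh'
Match: True
Result: Yes


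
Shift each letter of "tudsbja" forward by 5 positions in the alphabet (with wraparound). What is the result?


Input: 'tudsbja', shift = 5
Operation: for each letter, (position + 5) mod 26
Mapping: 't'(19+5=24)->'y', 'u'(20+5=25)->'z', 'd'(3+5=8)->'i', 's'(18+5=23)->'x', 'b'(1+5=6)->'g', 'j'(9+5=14)->'o', 'a'(0+5=5)->'f'
Result: yzixgof


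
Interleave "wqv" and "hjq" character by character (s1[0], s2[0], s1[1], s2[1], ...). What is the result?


String 1: 'wqv'
String 2: 'hjq'
Operation: alternate characters
Pairs: 'w'+'h', 'q'+'j', 'v'+'q'
Result: whqjvq


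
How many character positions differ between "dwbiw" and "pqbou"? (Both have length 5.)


String 1: 'dwbiw'
String 2: 'pqbou'
Compare each position: pos 0: 'd'!='p', pos 1: 'w'!='q', pos 2: 'b'=='b', pos 3: 'i'!='o', pos 4: 'w'!='u'
Differing positions: 4
Hamming distance: 4


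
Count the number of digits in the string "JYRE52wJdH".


Input string: 'JYRE52wJdH'
Operation: count digit characters (0-9)
Scan: 'J', 'Y', 'R', 'E', '5'(digit), '2'(digit), 'w', 'J', 'd', 'H'
Digits found: 2
Result: 2


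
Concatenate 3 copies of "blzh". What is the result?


Input string: 'blzh'
Operation: repeat 3 times
Concatenation: 'blzh' + 'blzh' + 'blzh'
Result: blzhblzhblzh


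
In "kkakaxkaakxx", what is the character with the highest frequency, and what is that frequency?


Input: 'kkakaxkaakxx'
Operation: tally each character
Counts: 'a':4, 'k':5, 'x':3
Maximum: 'k' appears 5 times


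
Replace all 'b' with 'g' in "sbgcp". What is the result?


Input string: 'sbgcp'
Operation: replace 'b' with 'g'
Positions of 'b': 1
After replacement: sggcp


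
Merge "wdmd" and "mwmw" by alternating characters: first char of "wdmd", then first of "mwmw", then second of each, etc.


String 1: 'wdmd'
String 2: 'mwmw'
Operation: alternate characters
Pairs: 'w'+'m', 'd'+'w', 'm'+'m', 'd'+'w'
Result: wmdwmmdw


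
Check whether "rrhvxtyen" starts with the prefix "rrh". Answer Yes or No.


Input string: 'rrhvxtyen'
Prefix to check: 'rrh'
First 3 characters of input: 'rrh'
Match: True
Result: Yes


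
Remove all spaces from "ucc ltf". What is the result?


Input string: 'ucc ltf'
Operation: remove all spaces
Words: 'ucc', 'ltf'
Join without spaces: uccltf


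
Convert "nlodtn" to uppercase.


Input string: 'nlodtn'
Operation: convert each letter to uppercase
Mapping: 'n'->'N', 'l'->'L', 'o'->'O', 'd'->'D', 't'->'T', 'n'->'N'
Result: NLODTN


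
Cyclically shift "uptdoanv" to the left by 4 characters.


Input: 'uptdoanv', shift = 4
Operation: split at index 4 and swap parts
Front part s[0:4] = 'uptd'
Back part s[4:] = 'oanv'
Rotated = back + front = 'oanv' + 'uptd'
Result: oanvuptd


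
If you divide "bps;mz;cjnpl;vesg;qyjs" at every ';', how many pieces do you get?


Input string: 'bps;mz;cjnpl;vesg;qyjs'
Delimiter: ';'
Split result: 'bps', 'mz', 'cjnpl', 'vesg', 'qyjs'
Number of parts: 5


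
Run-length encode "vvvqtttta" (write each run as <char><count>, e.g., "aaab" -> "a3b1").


Input: 'vvvqtttta'
Operation: identify consecutive runs
Runs: 'vvv' -> v3, 'q' -> q1, 'tttt' -> t4, 'a' -> a1
Encoded: v3q1t4a1


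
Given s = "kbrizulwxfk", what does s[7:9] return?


Input string: 'kbrizulwxfk'
Operation: slice [7:9]
Extract characters: s[7]='w', s[8]='x'
Result: wx


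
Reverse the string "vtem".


Input string: 'vtem'
Operation: reverse character order
Original order: 'v' -> 't' -> 'e' -> 'm'
Reversed order: 'm' -> 'e' -> 't' -> 'v'
Result: metv


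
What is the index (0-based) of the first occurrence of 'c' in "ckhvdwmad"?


Input string: 'ckhvdwmad'
Target: 'c'
Scanning left to right: s[0]='c'
First match at index: 0


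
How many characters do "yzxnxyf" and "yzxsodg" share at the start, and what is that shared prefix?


String 1: 'yzxnxyf'
String 2: 'yzxsodg'
Compare position by position:
pos 0: 'y' vs 'y' match
pos 1: 'z' vs 'z' match
pos 2: 'x' vs 'x' match
pos 3: 'n' vs 's' differ -> stop
Longest common prefix: "yzx" (length 3)


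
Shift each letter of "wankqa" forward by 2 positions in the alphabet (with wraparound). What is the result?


Input: 'wankqa', shift = 2
Operation: for each letter, (position + 2) mod 26
Mapping: 'w'(22+2=24)->'y', 'a'(0+2=2)->'c', 'n'(13+2=15)->'p', 'k'(10+2=12)->'m', 'q'(16+2=18)->'s', 'a'(0+2=2)->'c'
Result: ycpmsc


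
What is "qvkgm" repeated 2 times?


Input string: 'qvkgm'
Operation: repeat 2 times
Concatenation: 'qvkgm' + 'qvkgm'
Result: qvkgmqvkgm


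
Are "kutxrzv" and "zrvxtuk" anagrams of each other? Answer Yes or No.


String 1: 'kutxrzv' -> sorted: 'krtuvxz'
String 2: 'zrvxtuk' -> sorted: 'krtuvxz'
Compare sorted forms: 'krtuvxz' == 'krtuvxz'
Anagram: Yes


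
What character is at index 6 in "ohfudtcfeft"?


Input string: 'ohfudtcfeft'
Operation: get character at index 6
Index mapping: s[0]='o', s[1]='h', s[2]='f', s[3]='u', s[4]='d', s[5]='t', s[6]='c'
Result: 'c'


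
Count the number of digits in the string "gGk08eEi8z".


Input string: 'gGk08eEi8z'
Operation: count digit characters (0-9)
Scan: 'g', 'G', 'k', '0'(digit), '8'(digit), 'e', 'E', 'i', '8'(digit), 'z'
Digits found: 3
Result: 3


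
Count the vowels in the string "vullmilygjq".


Input string: 'vullmilygjq'
Operation: count vowels (a, e, i, o, u)
Scan: s[0]='v', s[1]='u' (vowel), s[2]='l', s[3]='l', s[4]='m', s[5]='i' (vowel), s[6]='l', s[7]='y', s[8]='g', s[9]='j', s[10]='q'
Vowels found: 2
Result: 2


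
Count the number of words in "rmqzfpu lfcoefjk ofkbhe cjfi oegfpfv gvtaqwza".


Input string: 'rmqzfpu lfcoefjk ofkbhe cjfi oegfpfv gvtaqwza'
Operation: split by spaces
Words found: 'rmqzfpu', 'lfcoefjk', 'ofkbhe', 'cjfi', 'oegfpfv', 'gvtaqwza'
Word count: 6


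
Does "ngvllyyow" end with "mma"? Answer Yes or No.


Input string: 'ngvllyyow'
Suffix to check: 'mma'
Last 3 characters of input: 'yow'
Match: False
Result: No


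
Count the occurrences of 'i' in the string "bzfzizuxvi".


Input string: 'bzfzizuxvi'
Target character: 'i'
Scan each position: s[4]='i', s[9]='i'
Matches found at indices: 4, 9
Total: 2


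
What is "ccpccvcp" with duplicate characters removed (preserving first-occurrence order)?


Input: 'ccpccvcp'
Operation: keep first occurrence of each character
Scan: s[0]='c' new -> keep; s[1]='c' seen -> skip; s[2]='p' new -> keep; s[3]='c' seen -> skip; s[4]='c' seen -> skip; s[5]='v' new -> keep; s[6]='c' seen -> skip; s[7]='p' seen -> skip
Result: cpv


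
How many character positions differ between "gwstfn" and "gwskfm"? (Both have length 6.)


String 1: 'gwstfn'
String 2: 'gwskfm'
Compare each position: pos 0: 'g'=='g', pos 1: 'w'=='w', pos 2: 's'=='s', pos 3: 't'!='k', pos 4: 'f'=='f', pos 5: 'n'!='m'
Differing positions: 2
Hamming distance: 2


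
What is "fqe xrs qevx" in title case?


Input string: 'fqe xrs qevx'
Operation: capitalize first letter of each word
Word transformations: 'fqe'->'Fqe', 'xrs'->'Xrs', 'qevx'->'Qevx'
Result: Fqe Xrs Qevx


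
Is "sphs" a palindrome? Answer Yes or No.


Input string: 'sphs'
Reversed: 'shps'
Compare pairs: s[0]='s' vs s[3]='s' (match), s[1]='p' vs s[2]='h' (mismatch)
Palindrome: No


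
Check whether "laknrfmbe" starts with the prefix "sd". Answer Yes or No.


Input string: 'laknrfmbe'
Prefix to check: 'sd'
First 2 characters of input: 'la'
Match: False
Result: No


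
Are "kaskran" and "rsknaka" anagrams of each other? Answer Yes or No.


String 1: 'kaskran' -> sorted: 'aakknrs'
String 2: 'rsknaka' -> sorted: 'aakknrs'
Compare sorted forms: 'aakknrs' == 'aakknrs'
Anagram: Yes


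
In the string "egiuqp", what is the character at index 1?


Input string: 'egiuqp'
Operation: get character at index 1
Index mapping: s[0]='e', s[1]='g'
Result: 'g'


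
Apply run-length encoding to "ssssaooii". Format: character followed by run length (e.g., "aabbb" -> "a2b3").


Input: 'ssssaooii'
Operation: identify consecutive runs
Runs: 'ssss' -> s4, 'a' -> a1, 'oo' -> o2, 'ii' -> i2
Encoded: s4a1o2i2


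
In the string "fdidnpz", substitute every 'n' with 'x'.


Input string: 'fdidnpz'
Operation: replace 'n' with 'x'
Positions of 'n': 4
After replacement: fdidxpz


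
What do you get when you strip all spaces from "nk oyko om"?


Input string: 'nk oyko om'
Operation: remove all spaces
Words: 'nk', 'oyko', 'om'
Join without spaces: nkoykoom


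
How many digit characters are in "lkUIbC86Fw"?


Input string: 'lkUIbC86Fw'
Operation: count digit characters (0-9)
Scan: 'l', 'k', 'U', 'I', 'b', 'C', '8'(digit), '6'(digit), 'F', 'w'
Digits found: 2
Result: 2


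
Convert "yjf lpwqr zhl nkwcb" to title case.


Input string: 'yjf lpwqr zhl nkwcb'
Operation: capitalize first letter of each word
Word transformations: 'yjf'->'Yjf', 'lpwqr'->'Lpwqr', 'zhl'->'Zhl', 'nkwcb'->'Nkwcb'
Result: Yjf Lpwqr Zhl Nkwcb


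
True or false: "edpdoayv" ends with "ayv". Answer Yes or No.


Input string: 'edpdoayv'
Suffix to check: 'ayv'
Last 3 characters of input: 'ayv'
Match: True
Result: Yes


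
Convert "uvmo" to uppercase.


Input string: 'uvmo'
Operation: convert each letter to uppercase
Mapping: 'u'->'U', 'v'->'V', 'm'->'M', 'o'->'O'
Result: UVMO


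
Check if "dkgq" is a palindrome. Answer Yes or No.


Input string: 'dkgq'
Reversed: 'qgkd'
Compare pairs: s[0]='d' vs s[3]='q' (mismatch), s[1]='k' vs s[2]='g' (mismatch)
Palindrome: No


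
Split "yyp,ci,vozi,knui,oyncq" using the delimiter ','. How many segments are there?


Input string: 'yyp,ci,vozi,knui,oyncq'
Delimiter: ','
Split result: 'yyp', 'ci', 'vozi', 'knui', 'oyncq'
Number of parts: 5


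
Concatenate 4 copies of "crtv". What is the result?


Input string: 'crtv'
Operation: repeat 4 times
Concatenation: 'crtv' + 'crtv' + 'crtv' + 'crtv'
Result: crtvcrtvcrtvcrtv


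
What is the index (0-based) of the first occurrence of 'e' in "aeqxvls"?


Input string: 'aeqxvls'
Target: 'e'
Scanning left to right: s[0]='a', s[1]='e'
First match at index: 1


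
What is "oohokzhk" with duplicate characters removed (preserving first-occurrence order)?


Input: 'oohokzhk'
Operation: keep first occurrence of each character
Scan: s[0]='o' new -> keep; s[1]='o' seen -> skip; s[2]='h' new -> keep; s[3]='o' seen -> skip; s[4]='k' new -> keep; s[5]='z' new -> keep; s[6]='h' seen -> skip; s[7]='k' seen -> skip
Result: ohkz


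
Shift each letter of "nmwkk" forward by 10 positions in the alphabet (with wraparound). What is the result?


Input: 'nmwkk', shift = 10
Operation: for each letter, (position + 10) mod 26
Mapping: 'n'(13+10=23)->'x', 'm'(12+10=22)->'w', 'w'(22+10=32, 32 mod 26=6)->'g', 'k'(10+10=20)->'u', 'k'(10+10=20)->'u'
Result: xwguu


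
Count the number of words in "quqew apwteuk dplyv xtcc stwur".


Input string: 'quqew apwteuk dplyv xtcc stwur'
Operation: split by spaces
Words found: 'quqew', 'apwteuk', 'dplyv', 'xtcc', 'stwur'
Word count: 5


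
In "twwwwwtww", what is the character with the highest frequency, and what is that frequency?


Input: 'twwwwwtww'
Operation: tally each character
Counts: 't':2, 'w':7
Maximum: 'w' appears 7 times


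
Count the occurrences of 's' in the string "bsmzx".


Input string: 'bsmzx'
Target character: 's'
Scan each position: s[1]='s'
Matches found at indices: 1
Total: 1


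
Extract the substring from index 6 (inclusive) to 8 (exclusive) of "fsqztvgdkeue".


Input string: 'fsqztvgdkeue'
Operation: slice [6:8]
Extract characters: s[6]='g', s[7]='d'
Result: gd


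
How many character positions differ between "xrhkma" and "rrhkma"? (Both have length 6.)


String 1: 'xrhkma'
String 2: 'rrhkma'
Compare each position: pos 0: 'x'!='r', pos 1: 'r'=='r', pos 2: 'h'=='h', pos 3: 'k'=='k', pos 4: 'm'=='m', pos 5: 'a'=='a'
Differing positions: 1
Hamming distance: 1


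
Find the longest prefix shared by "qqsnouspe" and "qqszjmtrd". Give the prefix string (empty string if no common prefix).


String 1: 'qqsnouspe'
String 2: 'qqszjmtrd'
Compare position by position:
pos 0: 'q' vs 'q' match
pos 1: 'q' vs 'q' match
pos 2: 's' vs 's' match
pos 3: 'n' vs 'z' differ -> stop
Longest common prefix: "qqs" (length 3)


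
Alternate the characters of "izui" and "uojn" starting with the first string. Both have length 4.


String 1: 'izui'
String 2: 'uojn'
Operation: alternate characters
Pairs: 'i'+'u', 'z'+'o', 'u'+'j', 'i'+'n'
Result: iuzoujin


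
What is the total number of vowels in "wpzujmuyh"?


Input string: 'wpzujmuyh'
Operation: count vowels (a, e, i, o, u)
Scan: s[0]='w', s[1]='p', s[2]='z', s[3]='u' (vowel), s[4]='j', s[5]='m', s[6]='u' (vowel), s[7]='y', s[8]='h'
Vowels found: 2
Result: 2


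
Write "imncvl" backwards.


Input string: 'imncvl'
Operation: reverse character order
Original order: 'i' -> 'm' -> 'n' -> 'c' -> 'v' -> 'l'
Reversed order: 'l' -> 'v' -> 'c' -> 'n' -> 'm' -> 'i'
Result: lvcnmi


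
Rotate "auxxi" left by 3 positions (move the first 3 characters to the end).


Input: 'auxxi', shift = 3
Operation: split at index 3 and swap parts
Front part s[0:3] = 'aux'
Back part s[3:] = 'xi'
Rotated = back + front = 'xi' + 'aux'
Result: xiaux


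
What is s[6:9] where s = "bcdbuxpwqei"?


Input string: 'bcdbuxpwqei'
Operation: slice [6:9]
Extract characters: s[6]='p', s[7]='w', s[8]='q'
Result: pwq


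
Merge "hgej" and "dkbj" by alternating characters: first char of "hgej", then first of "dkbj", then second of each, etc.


String 1: 'hgej'
String 2: 'dkbj'
Operation: alternate characters
Pairs: 'h'+'d', 'g'+'k', 'e'+'b', 'j'+'j'
Result: hdgkebjj


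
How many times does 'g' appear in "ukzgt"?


Input string: 'ukzgt'
Target character: 'g'
Scan each position: s[3]='g'
Matches found at indices: 3
Total: 1


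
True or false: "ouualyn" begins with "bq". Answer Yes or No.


Input string: 'ouualyn'
Prefix to check: 'bq'
First 2 characters of input: 'ou'
Match: False
Result: No


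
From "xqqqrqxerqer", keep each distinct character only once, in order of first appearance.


Input: 'xqqqrqxerqer'
Operation: keep first occurrence of each character
Scan: s[0]='x' new -> keep; s[1]='q' new -> keep; s[2]='q' seen -> skip; s[3]='q' seen -> skip; s[4]='r' new -> keep; s[5]='q' seen -> skip; s[6]='x' seen -> skip; s[7]='e' new -> keep; s[8]='r' seen -> skip; s[9]='q' seen -> skip; s[10]='e' seen -> skip; s[11]='r' seen -> skip
Result: xqre


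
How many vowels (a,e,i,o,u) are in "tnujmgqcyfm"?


Input string: 'tnujmgqcyfm'
Operation: count vowels (a, e, i, o, u)
Scan: s[0]='t', s[1]='n', s[2]='u' (vowel), s[3]='j', s[4]='m', s[5]='g', s[6]='q', s[7]='c', s[8]='y', s[9]='f', s[10]='m'
Vowels found: 1
Result: 1
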